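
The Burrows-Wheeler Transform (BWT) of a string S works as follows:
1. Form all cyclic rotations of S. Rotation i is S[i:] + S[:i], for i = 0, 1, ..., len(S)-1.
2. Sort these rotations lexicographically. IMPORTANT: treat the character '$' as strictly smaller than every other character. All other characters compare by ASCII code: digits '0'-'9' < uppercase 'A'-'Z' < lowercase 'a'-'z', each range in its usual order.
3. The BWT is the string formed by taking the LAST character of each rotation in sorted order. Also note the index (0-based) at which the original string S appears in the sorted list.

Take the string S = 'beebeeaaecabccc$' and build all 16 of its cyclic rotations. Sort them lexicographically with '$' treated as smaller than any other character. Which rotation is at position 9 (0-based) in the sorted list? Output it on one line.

Answer: cc$beebeeaaecabc

Derivation:
All 16 rotations (rotation i = S[i:]+S[:i]):
  rot[0] = beebeeaaecabccc$
  rot[1] = eebeeaaecabccc$b
  rot[2] = ebeeaaecabccc$be
  rot[3] = beeaaecabccc$bee
  rot[4] = eeaaecabccc$beeb
  rot[5] = eaaecabccc$beebe
  rot[6] = aaecabccc$beebee
  rot[7] = aecabccc$beebeea
  rot[8] = ecabccc$beebeeaa
  rot[9] = cabccc$beebeeaae
  rot[10] = abccc$beebeeaaec
  rot[11] = bccc$beebeeaaeca
  rot[12] = ccc$beebeeaaecab
  rot[13] = cc$beebeeaaecabc
  rot[14] = c$beebeeaaecabcc
  rot[15] = $beebeeaaecabccc
Sorted (with $ < everything):
  sorted[0] = $beebeeaaecabccc
  sorted[1] = aaecabccc$beebee
  sorted[2] = abccc$beebeeaaec
  sorted[3] = aecabccc$beebeea
  sorted[4] = bccc$beebeeaaeca
  sorted[5] = beeaaecabccc$bee
  sorted[6] = beebeeaaecabccc$
  sorted[7] = c$beebeeaaecabcc
  sorted[8] = cabccc$beebeeaae
  sorted[9] = cc$beebeeaaecabc
  sorted[10] = ccc$beebeeaaecab
  sorted[11] = eaaecabccc$beebe
  sorted[12] = ebeeaaecabccc$be
  sorted[13] = ecabccc$beebeeaa
  sorted[14] = eeaaecabccc$beeb
  sorted[15] = eebeeaaecabccc$b
sorted[9] = cc$beebeeaaecabc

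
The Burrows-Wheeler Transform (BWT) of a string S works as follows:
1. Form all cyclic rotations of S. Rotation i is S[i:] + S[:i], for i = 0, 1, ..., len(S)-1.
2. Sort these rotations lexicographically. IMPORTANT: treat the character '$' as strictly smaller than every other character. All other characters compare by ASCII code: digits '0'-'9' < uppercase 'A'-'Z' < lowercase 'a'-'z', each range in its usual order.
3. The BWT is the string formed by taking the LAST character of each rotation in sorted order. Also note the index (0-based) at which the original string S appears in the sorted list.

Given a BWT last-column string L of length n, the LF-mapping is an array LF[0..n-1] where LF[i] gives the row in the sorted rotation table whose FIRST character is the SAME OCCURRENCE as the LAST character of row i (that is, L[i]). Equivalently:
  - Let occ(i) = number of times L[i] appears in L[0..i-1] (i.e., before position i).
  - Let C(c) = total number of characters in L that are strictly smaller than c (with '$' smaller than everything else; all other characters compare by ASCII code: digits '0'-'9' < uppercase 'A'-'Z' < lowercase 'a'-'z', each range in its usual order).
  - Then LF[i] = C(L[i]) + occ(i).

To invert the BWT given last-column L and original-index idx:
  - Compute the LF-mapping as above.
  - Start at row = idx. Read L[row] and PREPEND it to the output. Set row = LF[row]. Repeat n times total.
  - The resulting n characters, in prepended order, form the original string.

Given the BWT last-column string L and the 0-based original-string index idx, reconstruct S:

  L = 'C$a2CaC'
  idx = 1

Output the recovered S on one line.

Answer: 2CCaaC$

Derivation:
LF mapping: 2 0 5 1 3 6 4
Walk LF starting at row 1, prepending L[row]:
  step 1: row=1, L[1]='$', prepend. Next row=LF[1]=0
  step 2: row=0, L[0]='C', prepend. Next row=LF[0]=2
  step 3: row=2, L[2]='a', prepend. Next row=LF[2]=5
  step 4: row=5, L[5]='a', prepend. Next row=LF[5]=6
  step 5: row=6, L[6]='C', prepend. Next row=LF[6]=4
  step 6: row=4, L[4]='C', prepend. Next row=LF[4]=3
  step 7: row=3, L[3]='2', prepend. Next row=LF[3]=1
Reversed output: 2CCaaC$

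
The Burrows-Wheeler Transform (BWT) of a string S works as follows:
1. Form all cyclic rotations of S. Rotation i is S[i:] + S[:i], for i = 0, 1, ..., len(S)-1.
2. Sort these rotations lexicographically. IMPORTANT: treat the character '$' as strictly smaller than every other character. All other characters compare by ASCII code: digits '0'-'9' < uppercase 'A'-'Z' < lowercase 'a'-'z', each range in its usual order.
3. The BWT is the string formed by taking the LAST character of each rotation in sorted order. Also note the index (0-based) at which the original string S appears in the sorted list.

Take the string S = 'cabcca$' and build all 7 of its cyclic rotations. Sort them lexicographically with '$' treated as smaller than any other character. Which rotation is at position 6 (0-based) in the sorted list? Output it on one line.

Answer: cca$cab

Derivation:
All 7 rotations (rotation i = S[i:]+S[:i]):
  rot[0] = cabcca$
  rot[1] = abcca$c
  rot[2] = bcca$ca
  rot[3] = cca$cab
  rot[4] = ca$cabc
  rot[5] = a$cabcc
  rot[6] = $cabcca
Sorted (with $ < everything):
  sorted[0] = $cabcca
  sorted[1] = a$cabcc
  sorted[2] = abcca$c
  sorted[3] = bcca$ca
  sorted[4] = ca$cabc
  sorted[5] = cabcca$
  sorted[6] = cca$cab
sorted[6] = cca$cab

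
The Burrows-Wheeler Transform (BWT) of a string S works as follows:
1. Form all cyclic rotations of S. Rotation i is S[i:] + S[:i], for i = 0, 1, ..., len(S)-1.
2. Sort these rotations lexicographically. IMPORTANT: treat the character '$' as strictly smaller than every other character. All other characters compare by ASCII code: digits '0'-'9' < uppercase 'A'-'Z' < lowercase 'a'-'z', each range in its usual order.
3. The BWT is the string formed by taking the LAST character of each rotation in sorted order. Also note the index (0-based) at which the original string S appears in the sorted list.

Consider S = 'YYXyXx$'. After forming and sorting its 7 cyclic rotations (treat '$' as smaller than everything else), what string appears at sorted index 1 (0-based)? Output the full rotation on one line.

Answer: Xx$YYXy

Derivation:
All 7 rotations (rotation i = S[i:]+S[:i]):
  rot[0] = YYXyXx$
  rot[1] = YXyXx$Y
  rot[2] = XyXx$YY
  rot[3] = yXx$YYX
  rot[4] = Xx$YYXy
  rot[5] = x$YYXyX
  rot[6] = $YYXyXx
Sorted (with $ < everything):
  sorted[0] = $YYXyXx
  sorted[1] = Xx$YYXy
  sorted[2] = XyXx$YY
  sorted[3] = YXyXx$Y
  sorted[4] = YYXyXx$
  sorted[5] = x$YYXyX
  sorted[6] = yXx$YYX
sorted[1] = Xx$YYXy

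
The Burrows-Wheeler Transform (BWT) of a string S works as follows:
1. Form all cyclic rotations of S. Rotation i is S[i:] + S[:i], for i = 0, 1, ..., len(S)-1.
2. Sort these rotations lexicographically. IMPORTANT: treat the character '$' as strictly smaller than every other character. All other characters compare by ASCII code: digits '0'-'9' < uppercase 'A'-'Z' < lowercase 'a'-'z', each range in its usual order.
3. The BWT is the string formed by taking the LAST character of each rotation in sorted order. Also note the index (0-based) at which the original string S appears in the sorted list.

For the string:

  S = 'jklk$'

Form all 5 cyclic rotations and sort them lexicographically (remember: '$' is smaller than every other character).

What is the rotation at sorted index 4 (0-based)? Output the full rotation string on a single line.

All 5 rotations (rotation i = S[i:]+S[:i]):
  rot[0] = jklk$
  rot[1] = klk$j
  rot[2] = lk$jk
  rot[3] = k$jkl
  rot[4] = $jklk
Sorted (with $ < everything):
  sorted[0] = $jklk
  sorted[1] = jklk$
  sorted[2] = k$jkl
  sorted[3] = klk$j
  sorted[4] = lk$jk
sorted[4] = lk$jk

Answer: lk$jk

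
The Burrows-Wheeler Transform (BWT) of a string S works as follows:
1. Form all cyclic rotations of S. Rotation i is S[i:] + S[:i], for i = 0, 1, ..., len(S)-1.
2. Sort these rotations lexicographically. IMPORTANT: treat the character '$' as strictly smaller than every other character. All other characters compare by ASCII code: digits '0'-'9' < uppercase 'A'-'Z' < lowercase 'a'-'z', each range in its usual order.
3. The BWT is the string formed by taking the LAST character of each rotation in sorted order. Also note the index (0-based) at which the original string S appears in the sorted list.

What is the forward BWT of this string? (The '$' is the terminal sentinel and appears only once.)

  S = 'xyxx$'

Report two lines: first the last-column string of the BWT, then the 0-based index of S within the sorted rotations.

All 5 rotations (rotation i = S[i:]+S[:i]):
  rot[0] = xyxx$
  rot[1] = yxx$x
  rot[2] = xx$xy
  rot[3] = x$xyx
  rot[4] = $xyxx
Sorted (with $ < everything):
  sorted[0] = $xyxx  (last char: 'x')
  sorted[1] = x$xyx  (last char: 'x')
  sorted[2] = xx$xy  (last char: 'y')
  sorted[3] = xyxx$  (last char: '$')
  sorted[4] = yxx$x  (last char: 'x')
Last column: xxy$x
Original string S is at sorted index 3

Answer: xxy$x
3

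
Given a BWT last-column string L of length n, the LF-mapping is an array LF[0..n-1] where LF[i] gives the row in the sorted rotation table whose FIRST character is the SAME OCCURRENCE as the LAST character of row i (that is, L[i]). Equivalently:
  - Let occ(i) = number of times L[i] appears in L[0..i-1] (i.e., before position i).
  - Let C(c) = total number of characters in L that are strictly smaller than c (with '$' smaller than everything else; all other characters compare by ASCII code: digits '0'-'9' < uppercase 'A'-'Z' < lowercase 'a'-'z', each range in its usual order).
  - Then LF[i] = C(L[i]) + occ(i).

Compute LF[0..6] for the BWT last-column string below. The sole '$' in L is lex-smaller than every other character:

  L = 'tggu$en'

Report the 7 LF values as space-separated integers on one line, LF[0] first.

Char counts: '$':1, 'e':1, 'g':2, 'n':1, 't':1, 'u':1
C (first-col start): C('$')=0, C('e')=1, C('g')=2, C('n')=4, C('t')=5, C('u')=6
L[0]='t': occ=0, LF[0]=C('t')+0=5+0=5
L[1]='g': occ=0, LF[1]=C('g')+0=2+0=2
L[2]='g': occ=1, LF[2]=C('g')+1=2+1=3
L[3]='u': occ=0, LF[3]=C('u')+0=6+0=6
L[4]='$': occ=0, LF[4]=C('$')+0=0+0=0
L[5]='e': occ=0, LF[5]=C('e')+0=1+0=1
L[6]='n': occ=0, LF[6]=C('n')+0=4+0=4

Answer: 5 2 3 6 0 1 4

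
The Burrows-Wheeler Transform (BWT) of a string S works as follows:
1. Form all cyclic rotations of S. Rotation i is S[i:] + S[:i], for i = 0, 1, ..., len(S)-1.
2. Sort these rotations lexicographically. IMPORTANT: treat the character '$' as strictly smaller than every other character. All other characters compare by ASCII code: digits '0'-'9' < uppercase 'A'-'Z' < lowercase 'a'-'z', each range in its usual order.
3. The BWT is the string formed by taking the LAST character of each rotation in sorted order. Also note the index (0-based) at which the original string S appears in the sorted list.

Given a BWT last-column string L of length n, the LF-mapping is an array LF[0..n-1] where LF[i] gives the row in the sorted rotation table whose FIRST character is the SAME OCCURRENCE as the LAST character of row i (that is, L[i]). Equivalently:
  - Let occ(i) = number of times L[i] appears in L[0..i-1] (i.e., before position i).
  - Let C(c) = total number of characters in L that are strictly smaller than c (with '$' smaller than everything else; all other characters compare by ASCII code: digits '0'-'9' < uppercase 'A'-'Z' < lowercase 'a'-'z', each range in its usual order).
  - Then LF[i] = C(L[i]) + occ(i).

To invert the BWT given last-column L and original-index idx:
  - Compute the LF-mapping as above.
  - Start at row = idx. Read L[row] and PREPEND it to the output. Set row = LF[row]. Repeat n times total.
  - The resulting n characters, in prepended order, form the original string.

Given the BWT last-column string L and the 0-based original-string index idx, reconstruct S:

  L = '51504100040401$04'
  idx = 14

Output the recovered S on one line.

LF mapping: 15 8 16 1 11 9 2 3 4 12 5 13 6 10 0 7 14
Walk LF starting at row 14, prepending L[row]:
  step 1: row=14, L[14]='$', prepend. Next row=LF[14]=0
  step 2: row=0, L[0]='5', prepend. Next row=LF[0]=15
  step 3: row=15, L[15]='0', prepend. Next row=LF[15]=7
  step 4: row=7, L[7]='0', prepend. Next row=LF[7]=3
  step 5: row=3, L[3]='0', prepend. Next row=LF[3]=1
  step 6: row=1, L[1]='1', prepend. Next row=LF[1]=8
  step 7: row=8, L[8]='0', prepend. Next row=LF[8]=4
  step 8: row=4, L[4]='4', prepend. Next row=LF[4]=11
  step 9: row=11, L[11]='4', prepend. Next row=LF[11]=13
  step 10: row=13, L[13]='1', prepend. Next row=LF[13]=10
  step 11: row=10, L[10]='0', prepend. Next row=LF[10]=5
  step 12: row=5, L[5]='1', prepend. Next row=LF[5]=9
  step 13: row=9, L[9]='4', prepend. Next row=LF[9]=12
  step 14: row=12, L[12]='0', prepend. Next row=LF[12]=6
  step 15: row=6, L[6]='0', prepend. Next row=LF[6]=2
  step 16: row=2, L[2]='5', prepend. Next row=LF[2]=16
  step 17: row=16, L[16]='4', prepend. Next row=LF[16]=14
Reversed output: 4500410144010005$

Answer: 4500410144010005$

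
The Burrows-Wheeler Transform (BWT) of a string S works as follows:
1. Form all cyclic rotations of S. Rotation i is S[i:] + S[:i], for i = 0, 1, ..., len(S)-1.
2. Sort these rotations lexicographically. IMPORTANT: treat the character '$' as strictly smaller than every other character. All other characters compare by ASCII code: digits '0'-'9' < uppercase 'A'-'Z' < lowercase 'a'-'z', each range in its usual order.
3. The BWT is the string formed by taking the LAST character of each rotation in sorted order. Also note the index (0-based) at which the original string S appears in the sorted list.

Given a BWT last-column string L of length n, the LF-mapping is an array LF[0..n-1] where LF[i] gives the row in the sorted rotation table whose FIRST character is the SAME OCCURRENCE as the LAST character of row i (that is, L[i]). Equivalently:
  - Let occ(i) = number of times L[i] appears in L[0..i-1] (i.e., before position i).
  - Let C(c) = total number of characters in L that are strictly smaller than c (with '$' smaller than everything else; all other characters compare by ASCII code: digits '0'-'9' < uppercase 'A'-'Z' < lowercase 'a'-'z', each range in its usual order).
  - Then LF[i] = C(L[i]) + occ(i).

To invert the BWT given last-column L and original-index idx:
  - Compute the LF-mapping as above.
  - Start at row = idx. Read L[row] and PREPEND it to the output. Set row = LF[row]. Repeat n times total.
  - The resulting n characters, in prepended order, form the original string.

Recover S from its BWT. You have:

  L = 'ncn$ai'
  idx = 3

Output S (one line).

LF mapping: 4 2 5 0 1 3
Walk LF starting at row 3, prepending L[row]:
  step 1: row=3, L[3]='$', prepend. Next row=LF[3]=0
  step 2: row=0, L[0]='n', prepend. Next row=LF[0]=4
  step 3: row=4, L[4]='a', prepend. Next row=LF[4]=1
  step 4: row=1, L[1]='c', prepend. Next row=LF[1]=2
  step 5: row=2, L[2]='n', prepend. Next row=LF[2]=5
  step 6: row=5, L[5]='i', prepend. Next row=LF[5]=3
Reversed output: incan$

Answer: incan$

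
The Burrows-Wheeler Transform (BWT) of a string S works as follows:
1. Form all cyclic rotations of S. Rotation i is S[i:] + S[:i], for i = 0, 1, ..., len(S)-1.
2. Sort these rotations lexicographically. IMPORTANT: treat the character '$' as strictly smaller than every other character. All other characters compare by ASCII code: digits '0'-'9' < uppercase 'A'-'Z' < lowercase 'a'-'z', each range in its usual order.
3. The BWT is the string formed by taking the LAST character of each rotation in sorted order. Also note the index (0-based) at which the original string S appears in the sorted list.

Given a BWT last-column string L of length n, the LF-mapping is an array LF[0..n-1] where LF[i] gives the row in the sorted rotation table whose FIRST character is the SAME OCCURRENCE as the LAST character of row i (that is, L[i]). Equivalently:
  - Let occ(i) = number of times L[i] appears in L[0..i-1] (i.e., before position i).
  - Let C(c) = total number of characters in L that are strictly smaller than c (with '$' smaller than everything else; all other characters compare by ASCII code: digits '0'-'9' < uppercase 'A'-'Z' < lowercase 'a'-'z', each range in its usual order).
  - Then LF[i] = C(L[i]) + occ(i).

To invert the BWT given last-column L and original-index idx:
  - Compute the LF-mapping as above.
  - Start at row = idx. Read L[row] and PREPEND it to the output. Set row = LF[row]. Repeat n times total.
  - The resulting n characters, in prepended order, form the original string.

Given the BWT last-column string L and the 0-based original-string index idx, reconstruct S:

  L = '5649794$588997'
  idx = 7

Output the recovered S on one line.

Answer: 7999644758895$

Derivation:
LF mapping: 3 5 1 10 6 11 2 0 4 8 9 12 13 7
Walk LF starting at row 7, prepending L[row]:
  step 1: row=7, L[7]='$', prepend. Next row=LF[7]=0
  step 2: row=0, L[0]='5', prepend. Next row=LF[0]=3
  step 3: row=3, L[3]='9', prepend. Next row=LF[3]=10
  step 4: row=10, L[10]='8', prepend. Next row=LF[10]=9
  step 5: row=9, L[9]='8', prepend. Next row=LF[9]=8
  step 6: row=8, L[8]='5', prepend. Next row=LF[8]=4
  step 7: row=4, L[4]='7', prepend. Next row=LF[4]=6
  step 8: row=6, L[6]='4', prepend. Next row=LF[6]=2
  step 9: row=2, L[2]='4', prepend. Next row=LF[2]=1
  step 10: row=1, L[1]='6', prepend. Next row=LF[1]=5
  step 11: row=5, L[5]='9', prepend. Next row=LF[5]=11
  step 12: row=11, L[11]='9', prepend. Next row=LF[11]=12
  step 13: row=12, L[12]='9', prepend. Next row=LF[12]=13
  step 14: row=13, L[13]='7', prepend. Next row=LF[13]=7
Reversed output: 7999644758895$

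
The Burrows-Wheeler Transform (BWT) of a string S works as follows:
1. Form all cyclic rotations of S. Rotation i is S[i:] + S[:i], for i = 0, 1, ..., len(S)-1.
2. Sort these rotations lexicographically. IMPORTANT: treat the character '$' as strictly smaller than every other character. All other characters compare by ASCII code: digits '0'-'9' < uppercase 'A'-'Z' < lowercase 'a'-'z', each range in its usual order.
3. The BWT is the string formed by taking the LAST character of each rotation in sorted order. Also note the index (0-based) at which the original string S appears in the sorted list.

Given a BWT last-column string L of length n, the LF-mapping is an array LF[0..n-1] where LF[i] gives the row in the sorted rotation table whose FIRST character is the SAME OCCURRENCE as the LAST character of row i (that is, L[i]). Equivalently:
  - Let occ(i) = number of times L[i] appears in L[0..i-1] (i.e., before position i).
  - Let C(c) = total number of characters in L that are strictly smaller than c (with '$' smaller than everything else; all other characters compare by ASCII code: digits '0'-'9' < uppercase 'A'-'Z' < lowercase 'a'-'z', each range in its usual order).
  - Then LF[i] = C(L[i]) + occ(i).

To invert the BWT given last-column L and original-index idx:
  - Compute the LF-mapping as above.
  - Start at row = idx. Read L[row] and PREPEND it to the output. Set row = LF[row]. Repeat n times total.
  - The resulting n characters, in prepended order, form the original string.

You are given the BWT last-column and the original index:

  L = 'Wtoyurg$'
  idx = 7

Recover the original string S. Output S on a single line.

Answer: yogurtW$

Derivation:
LF mapping: 1 5 3 7 6 4 2 0
Walk LF starting at row 7, prepending L[row]:
  step 1: row=7, L[7]='$', prepend. Next row=LF[7]=0
  step 2: row=0, L[0]='W', prepend. Next row=LF[0]=1
  step 3: row=1, L[1]='t', prepend. Next row=LF[1]=5
  step 4: row=5, L[5]='r', prepend. Next row=LF[5]=4
  step 5: row=4, L[4]='u', prepend. Next row=LF[4]=6
  step 6: row=6, L[6]='g', prepend. Next row=LF[6]=2
  step 7: row=2, L[2]='o', prepend. Next row=LF[2]=3
  step 8: row=3, L[3]='y', prepend. Next row=LF[3]=7
Reversed output: yogurtW$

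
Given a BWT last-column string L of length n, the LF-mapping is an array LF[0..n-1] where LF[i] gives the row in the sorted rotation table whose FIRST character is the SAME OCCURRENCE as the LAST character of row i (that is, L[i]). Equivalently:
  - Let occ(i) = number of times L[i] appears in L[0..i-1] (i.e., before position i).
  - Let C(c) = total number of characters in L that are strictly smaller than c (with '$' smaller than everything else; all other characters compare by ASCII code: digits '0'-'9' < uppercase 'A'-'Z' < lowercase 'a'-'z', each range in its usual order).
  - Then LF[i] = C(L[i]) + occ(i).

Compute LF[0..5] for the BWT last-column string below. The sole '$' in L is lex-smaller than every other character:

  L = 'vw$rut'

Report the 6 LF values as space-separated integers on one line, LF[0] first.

Answer: 4 5 0 1 3 2

Derivation:
Char counts: '$':1, 'r':1, 't':1, 'u':1, 'v':1, 'w':1
C (first-col start): C('$')=0, C('r')=1, C('t')=2, C('u')=3, C('v')=4, C('w')=5
L[0]='v': occ=0, LF[0]=C('v')+0=4+0=4
L[1]='w': occ=0, LF[1]=C('w')+0=5+0=5
L[2]='$': occ=0, LF[2]=C('$')+0=0+0=0
L[3]='r': occ=0, LF[3]=C('r')+0=1+0=1
L[4]='u': occ=0, LF[4]=C('u')+0=3+0=3
L[5]='t': occ=0, LF[5]=C('t')+0=2+0=2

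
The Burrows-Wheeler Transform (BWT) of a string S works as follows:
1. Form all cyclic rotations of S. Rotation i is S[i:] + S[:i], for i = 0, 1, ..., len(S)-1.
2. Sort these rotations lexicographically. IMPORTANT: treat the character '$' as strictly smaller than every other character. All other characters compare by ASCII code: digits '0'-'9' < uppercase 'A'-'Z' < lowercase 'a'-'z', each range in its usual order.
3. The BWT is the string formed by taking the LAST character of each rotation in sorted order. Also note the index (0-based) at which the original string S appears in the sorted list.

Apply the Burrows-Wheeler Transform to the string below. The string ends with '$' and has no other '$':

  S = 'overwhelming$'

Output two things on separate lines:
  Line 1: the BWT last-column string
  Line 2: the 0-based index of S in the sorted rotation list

Answer: ghvnwmeli$eor
9

Derivation:
All 13 rotations (rotation i = S[i:]+S[:i]):
  rot[0] = overwhelming$
  rot[1] = verwhelming$o
  rot[2] = erwhelming$ov
  rot[3] = rwhelming$ove
  rot[4] = whelming$over
  rot[5] = helming$overw
  rot[6] = elming$overwh
  rot[7] = lming$overwhe
  rot[8] = ming$overwhel
  rot[9] = ing$overwhelm
  rot[10] = ng$overwhelmi
  rot[11] = g$overwhelmin
  rot[12] = $overwhelming
Sorted (with $ < everything):
  sorted[0] = $overwhelming  (last char: 'g')
  sorted[1] = elming$overwh  (last char: 'h')
  sorted[2] = erwhelming$ov  (last char: 'v')
  sorted[3] = g$overwhelmin  (last char: 'n')
  sorted[4] = helming$overw  (last char: 'w')
  sorted[5] = ing$overwhelm  (last char: 'm')
  sorted[6] = lming$overwhe  (last char: 'e')
  sorted[7] = ming$overwhel  (last char: 'l')
  sorted[8] = ng$overwhelmi  (last char: 'i')
  sorted[9] = overwhelming$  (last char: '$')
  sorted[10] = rwhelming$ove  (last char: 'e')
  sorted[11] = verwhelming$o  (last char: 'o')
  sorted[12] = whelming$over  (last char: 'r')
Last column: ghvnwmeli$eor
Original string S is at sorted index 9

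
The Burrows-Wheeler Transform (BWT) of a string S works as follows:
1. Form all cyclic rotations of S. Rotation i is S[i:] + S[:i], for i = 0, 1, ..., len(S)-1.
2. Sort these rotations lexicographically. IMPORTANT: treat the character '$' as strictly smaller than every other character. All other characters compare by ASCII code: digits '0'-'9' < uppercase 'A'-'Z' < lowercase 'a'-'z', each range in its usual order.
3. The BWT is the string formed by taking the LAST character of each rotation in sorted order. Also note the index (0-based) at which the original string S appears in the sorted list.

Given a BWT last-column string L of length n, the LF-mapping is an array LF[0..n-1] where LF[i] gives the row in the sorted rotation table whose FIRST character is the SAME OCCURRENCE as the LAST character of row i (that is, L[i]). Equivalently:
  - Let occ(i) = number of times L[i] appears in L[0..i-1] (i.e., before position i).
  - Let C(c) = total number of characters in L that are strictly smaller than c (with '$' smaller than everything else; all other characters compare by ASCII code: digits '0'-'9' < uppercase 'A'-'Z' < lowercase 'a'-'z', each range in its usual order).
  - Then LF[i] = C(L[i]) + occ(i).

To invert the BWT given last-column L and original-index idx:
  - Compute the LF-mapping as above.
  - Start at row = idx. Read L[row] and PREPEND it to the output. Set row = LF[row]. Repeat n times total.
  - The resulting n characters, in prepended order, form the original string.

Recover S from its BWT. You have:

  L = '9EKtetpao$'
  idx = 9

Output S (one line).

LF mapping: 1 2 3 8 5 9 7 4 6 0
Walk LF starting at row 9, prepending L[row]:
  step 1: row=9, L[9]='$', prepend. Next row=LF[9]=0
  step 2: row=0, L[0]='9', prepend. Next row=LF[0]=1
  step 3: row=1, L[1]='E', prepend. Next row=LF[1]=2
  step 4: row=2, L[2]='K', prepend. Next row=LF[2]=3
  step 5: row=3, L[3]='t', prepend. Next row=LF[3]=8
  step 6: row=8, L[8]='o', prepend. Next row=LF[8]=6
  step 7: row=6, L[6]='p', prepend. Next row=LF[6]=7
  step 8: row=7, L[7]='a', prepend. Next row=LF[7]=4
  step 9: row=4, L[4]='e', prepend. Next row=LF[4]=5
  step 10: row=5, L[5]='t', prepend. Next row=LF[5]=9
Reversed output: teapotKE9$

Answer: teapotKE9$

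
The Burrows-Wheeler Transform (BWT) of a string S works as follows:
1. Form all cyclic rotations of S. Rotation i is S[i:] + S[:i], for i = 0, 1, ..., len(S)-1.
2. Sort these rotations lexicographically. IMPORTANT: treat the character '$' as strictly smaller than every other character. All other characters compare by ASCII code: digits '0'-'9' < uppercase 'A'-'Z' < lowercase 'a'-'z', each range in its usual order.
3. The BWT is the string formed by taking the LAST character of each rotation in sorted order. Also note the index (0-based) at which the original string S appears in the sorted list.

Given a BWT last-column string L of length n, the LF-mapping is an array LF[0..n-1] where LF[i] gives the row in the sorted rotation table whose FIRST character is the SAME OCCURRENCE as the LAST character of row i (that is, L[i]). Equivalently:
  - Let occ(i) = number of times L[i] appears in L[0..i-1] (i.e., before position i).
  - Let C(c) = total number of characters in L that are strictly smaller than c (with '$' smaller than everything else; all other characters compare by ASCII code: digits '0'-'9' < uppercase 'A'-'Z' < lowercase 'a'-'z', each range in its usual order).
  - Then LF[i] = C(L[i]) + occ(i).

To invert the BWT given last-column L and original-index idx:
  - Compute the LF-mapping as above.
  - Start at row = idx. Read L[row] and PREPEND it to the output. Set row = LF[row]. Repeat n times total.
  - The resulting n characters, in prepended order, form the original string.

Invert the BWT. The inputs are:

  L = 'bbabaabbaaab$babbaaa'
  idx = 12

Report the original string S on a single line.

Answer: baaaabbaaabbabaabbb$

Derivation:
LF mapping: 11 12 1 13 2 3 14 15 4 5 6 16 0 17 7 18 19 8 9 10
Walk LF starting at row 12, prepending L[row]:
  step 1: row=12, L[12]='$', prepend. Next row=LF[12]=0
  step 2: row=0, L[0]='b', prepend. Next row=LF[0]=11
  step 3: row=11, L[11]='b', prepend. Next row=LF[11]=16
  step 4: row=16, L[16]='b', prepend. Next row=LF[16]=19
  step 5: row=19, L[19]='a', prepend. Next row=LF[19]=10
  step 6: row=10, L[10]='a', prepend. Next row=LF[10]=6
  step 7: row=6, L[6]='b', prepend. Next row=LF[6]=14
  step 8: row=14, L[14]='a', prepend. Next row=LF[14]=7
  step 9: row=7, L[7]='b', prepend. Next row=LF[7]=15
  step 10: row=15, L[15]='b', prepend. Next row=LF[15]=18
  step 11: row=18, L[18]='a', prepend. Next row=LF[18]=9
  step 12: row=9, L[9]='a', prepend. Next row=LF[9]=5
  step 13: row=5, L[5]='a', prepend. Next row=LF[5]=3
  step 14: row=3, L[3]='b', prepend. Next row=LF[3]=13
  step 15: row=13, L[13]='b', prepend. Next row=LF[13]=17
  step 16: row=17, L[17]='a', prepend. Next row=LF[17]=8
  step 17: row=8, L[8]='a', prepend. Next row=LF[8]=4
  step 18: row=4, L[4]='a', prepend. Next row=LF[4]=2
  step 19: row=2, L[2]='a', prepend. Next row=LF[2]=1
  step 20: row=1, L[1]='b', prepend. Next row=LF[1]=12
Reversed output: baaaabbaaabbabaabbb$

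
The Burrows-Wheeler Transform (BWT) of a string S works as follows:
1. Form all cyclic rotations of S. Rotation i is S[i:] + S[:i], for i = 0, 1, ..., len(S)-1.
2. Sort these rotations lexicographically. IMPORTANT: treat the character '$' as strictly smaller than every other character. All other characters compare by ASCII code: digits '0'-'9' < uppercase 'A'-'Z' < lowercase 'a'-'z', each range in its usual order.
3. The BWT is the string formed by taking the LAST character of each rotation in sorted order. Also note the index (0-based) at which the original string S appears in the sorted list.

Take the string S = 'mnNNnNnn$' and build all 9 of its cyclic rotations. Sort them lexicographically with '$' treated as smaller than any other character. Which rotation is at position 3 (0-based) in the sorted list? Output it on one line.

All 9 rotations (rotation i = S[i:]+S[:i]):
  rot[0] = mnNNnNnn$
  rot[1] = nNNnNnn$m
  rot[2] = NNnNnn$mn
  rot[3] = NnNnn$mnN
  rot[4] = nNnn$mnNN
  rot[5] = Nnn$mnNNn
  rot[6] = nn$mnNNnN
  rot[7] = n$mnNNnNn
  rot[8] = $mnNNnNnn
Sorted (with $ < everything):
  sorted[0] = $mnNNnNnn
  sorted[1] = NNnNnn$mn
  sorted[2] = NnNnn$mnN
  sorted[3] = Nnn$mnNNn
  sorted[4] = mnNNnNnn$
  sorted[5] = n$mnNNnNn
  sorted[6] = nNNnNnn$m
  sorted[7] = nNnn$mnNN
  sorted[8] = nn$mnNNnN
sorted[3] = Nnn$mnNNn

Answer: Nnn$mnNNn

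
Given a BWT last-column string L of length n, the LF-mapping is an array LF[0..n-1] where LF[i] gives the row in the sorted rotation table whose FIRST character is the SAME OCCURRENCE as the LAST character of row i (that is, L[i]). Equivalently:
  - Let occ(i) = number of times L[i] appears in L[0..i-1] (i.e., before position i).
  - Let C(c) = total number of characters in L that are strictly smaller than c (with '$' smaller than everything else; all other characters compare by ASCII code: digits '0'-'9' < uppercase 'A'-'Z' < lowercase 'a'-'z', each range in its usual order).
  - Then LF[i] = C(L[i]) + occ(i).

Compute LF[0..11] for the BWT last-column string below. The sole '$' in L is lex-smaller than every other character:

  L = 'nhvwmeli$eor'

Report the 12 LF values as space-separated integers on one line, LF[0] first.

Answer: 7 3 10 11 6 1 5 4 0 2 8 9

Derivation:
Char counts: '$':1, 'e':2, 'h':1, 'i':1, 'l':1, 'm':1, 'n':1, 'o':1, 'r':1, 'v':1, 'w':1
C (first-col start): C('$')=0, C('e')=1, C('h')=3, C('i')=4, C('l')=5, C('m')=6, C('n')=7, C('o')=8, C('r')=9, C('v')=10, C('w')=11
L[0]='n': occ=0, LF[0]=C('n')+0=7+0=7
L[1]='h': occ=0, LF[1]=C('h')+0=3+0=3
L[2]='v': occ=0, LF[2]=C('v')+0=10+0=10
L[3]='w': occ=0, LF[3]=C('w')+0=11+0=11
L[4]='m': occ=0, LF[4]=C('m')+0=6+0=6
L[5]='e': occ=0, LF[5]=C('e')+0=1+0=1
L[6]='l': occ=0, LF[6]=C('l')+0=5+0=5
L[7]='i': occ=0, LF[7]=C('i')+0=4+0=4
L[8]='$': occ=0, LF[8]=C('$')+0=0+0=0
L[9]='e': occ=1, LF[9]=C('e')+1=1+1=2
L[10]='o': occ=0, LF[10]=C('o')+0=8+0=8
L[11]='r': occ=0, LF[11]=C('r')+0=9+0=9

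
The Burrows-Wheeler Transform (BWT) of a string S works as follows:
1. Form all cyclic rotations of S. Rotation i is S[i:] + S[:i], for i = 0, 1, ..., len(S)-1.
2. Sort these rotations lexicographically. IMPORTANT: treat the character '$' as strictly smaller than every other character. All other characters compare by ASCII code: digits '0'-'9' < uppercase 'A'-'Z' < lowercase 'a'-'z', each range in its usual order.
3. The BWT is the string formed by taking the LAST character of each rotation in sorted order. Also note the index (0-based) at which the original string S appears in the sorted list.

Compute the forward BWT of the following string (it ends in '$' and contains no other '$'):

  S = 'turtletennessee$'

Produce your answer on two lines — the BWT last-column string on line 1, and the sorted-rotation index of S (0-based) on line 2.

Answer: eestnltneuseer$t
14

Derivation:
All 16 rotations (rotation i = S[i:]+S[:i]):
  rot[0] = turtletennessee$
  rot[1] = urtletennessee$t
  rot[2] = rtletennessee$tu
  rot[3] = tletennessee$tur
  rot[4] = letennessee$turt
  rot[5] = etennessee$turtl
  rot[6] = tennessee$turtle
  rot[7] = ennessee$turtlet
  rot[8] = nnessee$turtlete
  rot[9] = nessee$turtleten
  rot[10] = essee$turtletenn
  rot[11] = ssee$turtletenne
  rot[12] = see$turtletennes
  rot[13] = ee$turtletenness
  rot[14] = e$turtletennesse
  rot[15] = $turtletennessee
Sorted (with $ < everything):
  sorted[0] = $turtletennessee  (last char: 'e')
  sorted[1] = e$turtletennesse  (last char: 'e')
  sorted[2] = ee$turtletenness  (last char: 's')
  sorted[3] = ennessee$turtlet  (last char: 't')
  sorted[4] = essee$turtletenn  (last char: 'n')
  sorted[5] = etennessee$turtl  (last char: 'l')
  sorted[6] = letennessee$turt  (last char: 't')
  sorted[7] = nessee$turtleten  (last char: 'n')
  sorted[8] = nnessee$turtlete  (last char: 'e')
  sorted[9] = rtletennessee$tu  (last char: 'u')
  sorted[10] = see$turtletennes  (last char: 's')
  sorted[11] = ssee$turtletenne  (last char: 'e')
  sorted[12] = tennessee$turtle  (last char: 'e')
  sorted[13] = tletennessee$tur  (last char: 'r')
  sorted[14] = turtletennessee$  (last char: '$')
  sorted[15] = urtletennessee$t  (last char: 't')
Last column: eestnltneuseer$t
Original string S is at sorted index 14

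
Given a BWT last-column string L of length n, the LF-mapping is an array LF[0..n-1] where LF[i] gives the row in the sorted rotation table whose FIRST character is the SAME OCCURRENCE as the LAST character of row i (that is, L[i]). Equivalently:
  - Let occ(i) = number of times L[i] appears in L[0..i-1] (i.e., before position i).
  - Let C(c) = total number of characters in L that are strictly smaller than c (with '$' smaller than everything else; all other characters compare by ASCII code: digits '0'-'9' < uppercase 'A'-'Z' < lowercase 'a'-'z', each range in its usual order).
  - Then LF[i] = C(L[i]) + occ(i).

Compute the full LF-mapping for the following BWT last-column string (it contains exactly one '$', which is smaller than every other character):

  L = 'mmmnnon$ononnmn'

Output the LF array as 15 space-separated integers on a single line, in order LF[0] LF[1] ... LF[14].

Char counts: '$':1, 'm':4, 'n':7, 'o':3
C (first-col start): C('$')=0, C('m')=1, C('n')=5, C('o')=12
L[0]='m': occ=0, LF[0]=C('m')+0=1+0=1
L[1]='m': occ=1, LF[1]=C('m')+1=1+1=2
L[2]='m': occ=2, LF[2]=C('m')+2=1+2=3
L[3]='n': occ=0, LF[3]=C('n')+0=5+0=5
L[4]='n': occ=1, LF[4]=C('n')+1=5+1=6
L[5]='o': occ=0, LF[5]=C('o')+0=12+0=12
L[6]='n': occ=2, LF[6]=C('n')+2=5+2=7
L[7]='$': occ=0, LF[7]=C('$')+0=0+0=0
L[8]='o': occ=1, LF[8]=C('o')+1=12+1=13
L[9]='n': occ=3, LF[9]=C('n')+3=5+3=8
L[10]='o': occ=2, LF[10]=C('o')+2=12+2=14
L[11]='n': occ=4, LF[11]=C('n')+4=5+4=9
L[12]='n': occ=5, LF[12]=C('n')+5=5+5=10
L[13]='m': occ=3, LF[13]=C('m')+3=1+3=4
L[14]='n': occ=6, LF[14]=C('n')+6=5+6=11

Answer: 1 2 3 5 6 12 7 0 13 8 14 9 10 4 11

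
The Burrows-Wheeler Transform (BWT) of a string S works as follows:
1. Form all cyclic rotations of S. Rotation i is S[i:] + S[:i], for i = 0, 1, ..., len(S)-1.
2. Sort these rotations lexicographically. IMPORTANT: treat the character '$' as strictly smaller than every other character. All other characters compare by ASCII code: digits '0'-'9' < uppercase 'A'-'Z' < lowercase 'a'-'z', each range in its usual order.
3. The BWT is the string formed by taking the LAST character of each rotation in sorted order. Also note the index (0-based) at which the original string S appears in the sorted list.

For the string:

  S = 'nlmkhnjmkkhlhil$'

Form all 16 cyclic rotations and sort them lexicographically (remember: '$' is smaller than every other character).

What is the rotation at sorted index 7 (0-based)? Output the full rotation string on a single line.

Answer: khnjmkkhlhil$nlm

Derivation:
All 16 rotations (rotation i = S[i:]+S[:i]):
  rot[0] = nlmkhnjmkkhlhil$
  rot[1] = lmkhnjmkkhlhil$n
  rot[2] = mkhnjmkkhlhil$nl
  rot[3] = khnjmkkhlhil$nlm
  rot[4] = hnjmkkhlhil$nlmk
  rot[5] = njmkkhlhil$nlmkh
  rot[6] = jmkkhlhil$nlmkhn
  rot[7] = mkkhlhil$nlmkhnj
  rot[8] = kkhlhil$nlmkhnjm
  rot[9] = khlhil$nlmkhnjmk
  rot[10] = hlhil$nlmkhnjmkk
  rot[11] = lhil$nlmkhnjmkkh
  rot[12] = hil$nlmkhnjmkkhl
  rot[13] = il$nlmkhnjmkkhlh
  rot[14] = l$nlmkhnjmkkhlhi
  rot[15] = $nlmkhnjmkkhlhil
Sorted (with $ < everything):
  sorted[0] = $nlmkhnjmkkhlhil
  sorted[1] = hil$nlmkhnjmkkhl
  sorted[2] = hlhil$nlmkhnjmkk
  sorted[3] = hnjmkkhlhil$nlmk
  sorted[4] = il$nlmkhnjmkkhlh
  sorted[5] = jmkkhlhil$nlmkhn
  sorted[6] = khlhil$nlmkhnjmk
  sorted[7] = khnjmkkhlhil$nlm
  sorted[8] = kkhlhil$nlmkhnjm
  sorted[9] = l$nlmkhnjmkkhlhi
  sorted[10] = lhil$nlmkhnjmkkh
  sorted[11] = lmkhnjmkkhlhil$n
  sorted[12] = mkhnjmkkhlhil$nl
  sorted[13] = mkkhlhil$nlmkhnj
  sorted[14] = njmkkhlhil$nlmkh
  sorted[15] = nlmkhnjmkkhlhil$
sorted[7] = khnjmkkhlhil$nlm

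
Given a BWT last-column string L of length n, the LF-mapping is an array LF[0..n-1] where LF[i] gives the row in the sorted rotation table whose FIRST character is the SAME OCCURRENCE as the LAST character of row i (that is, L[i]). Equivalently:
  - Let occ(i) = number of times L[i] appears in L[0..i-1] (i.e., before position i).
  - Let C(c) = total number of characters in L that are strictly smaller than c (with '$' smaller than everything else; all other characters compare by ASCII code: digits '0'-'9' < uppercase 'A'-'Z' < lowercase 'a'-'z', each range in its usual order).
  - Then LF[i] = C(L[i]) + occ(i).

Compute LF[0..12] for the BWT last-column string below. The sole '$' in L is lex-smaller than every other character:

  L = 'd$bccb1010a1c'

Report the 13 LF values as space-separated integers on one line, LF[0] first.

Char counts: '$':1, '0':2, '1':3, 'a':1, 'b':2, 'c':3, 'd':1
C (first-col start): C('$')=0, C('0')=1, C('1')=3, C('a')=6, C('b')=7, C('c')=9, C('d')=12
L[0]='d': occ=0, LF[0]=C('d')+0=12+0=12
L[1]='$': occ=0, LF[1]=C('$')+0=0+0=0
L[2]='b': occ=0, LF[2]=C('b')+0=7+0=7
L[3]='c': occ=0, LF[3]=C('c')+0=9+0=9
L[4]='c': occ=1, LF[4]=C('c')+1=9+1=10
L[5]='b': occ=1, LF[5]=C('b')+1=7+1=8
L[6]='1': occ=0, LF[6]=C('1')+0=3+0=3
L[7]='0': occ=0, LF[7]=C('0')+0=1+0=1
L[8]='1': occ=1, LF[8]=C('1')+1=3+1=4
L[9]='0': occ=1, LF[9]=C('0')+1=1+1=2
L[10]='a': occ=0, LF[10]=C('a')+0=6+0=6
L[11]='1': occ=2, LF[11]=C('1')+2=3+2=5
L[12]='c': occ=2, LF[12]=C('c')+2=9+2=11

Answer: 12 0 7 9 10 8 3 1 4 2 6 5 11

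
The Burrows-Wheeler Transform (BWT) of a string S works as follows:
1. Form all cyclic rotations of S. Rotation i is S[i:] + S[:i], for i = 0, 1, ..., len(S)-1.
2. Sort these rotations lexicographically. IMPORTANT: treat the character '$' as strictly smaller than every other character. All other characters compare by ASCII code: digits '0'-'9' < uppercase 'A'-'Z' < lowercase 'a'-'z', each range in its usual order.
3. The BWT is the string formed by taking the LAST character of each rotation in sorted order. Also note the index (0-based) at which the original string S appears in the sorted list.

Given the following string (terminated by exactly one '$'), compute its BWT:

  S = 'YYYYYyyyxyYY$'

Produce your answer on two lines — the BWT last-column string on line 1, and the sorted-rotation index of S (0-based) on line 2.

All 13 rotations (rotation i = S[i:]+S[:i]):
  rot[0] = YYYYYyyyxyYY$
  rot[1] = YYYYyyyxyYY$Y
  rot[2] = YYYyyyxyYY$YY
  rot[3] = YYyyyxyYY$YYY
  rot[4] = YyyyxyYY$YYYY
  rot[5] = yyyxyYY$YYYYY
  rot[6] = yyxyYY$YYYYYy
  rot[7] = yxyYY$YYYYYyy
  rot[8] = xyYY$YYYYYyyy
  rot[9] = yYY$YYYYYyyyx
  rot[10] = YY$YYYYYyyyxy
  rot[11] = Y$YYYYYyyyxyY
  rot[12] = $YYYYYyyyxyYY
Sorted (with $ < everything):
  sorted[0] = $YYYYYyyyxyYY  (last char: 'Y')
  sorted[1] = Y$YYYYYyyyxyY  (last char: 'Y')
  sorted[2] = YY$YYYYYyyyxy  (last char: 'y')
  sorted[3] = YYYYYyyyxyYY$  (last char: '$')
  sorted[4] = YYYYyyyxyYY$Y  (last char: 'Y')
  sorted[5] = YYYyyyxyYY$YY  (last char: 'Y')
  sorted[6] = YYyyyxyYY$YYY  (last char: 'Y')
  sorted[7] = YyyyxyYY$YYYY  (last char: 'Y')
  sorted[8] = xyYY$YYYYYyyy  (last char: 'y')
  sorted[9] = yYY$YYYYYyyyx  (last char: 'x')
  sorted[10] = yxyYY$YYYYYyy  (last char: 'y')
  sorted[11] = yyxyYY$YYYYYy  (last char: 'y')
  sorted[12] = yyyxyYY$YYYYY  (last char: 'Y')
Last column: YYy$YYYYyxyyY
Original string S is at sorted index 3

Answer: YYy$YYYYyxyyY
3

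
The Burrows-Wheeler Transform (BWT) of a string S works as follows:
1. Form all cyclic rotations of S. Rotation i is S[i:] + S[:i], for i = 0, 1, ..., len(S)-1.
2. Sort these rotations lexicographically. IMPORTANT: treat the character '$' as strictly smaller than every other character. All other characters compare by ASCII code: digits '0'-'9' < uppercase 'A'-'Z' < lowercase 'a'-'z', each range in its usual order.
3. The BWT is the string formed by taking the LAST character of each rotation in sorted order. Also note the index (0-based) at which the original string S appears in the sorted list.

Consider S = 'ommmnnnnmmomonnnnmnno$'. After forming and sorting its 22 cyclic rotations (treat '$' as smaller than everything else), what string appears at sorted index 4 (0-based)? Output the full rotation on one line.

All 22 rotations (rotation i = S[i:]+S[:i]):
  rot[0] = ommmnnnnmmomonnnnmnno$
  rot[1] = mmmnnnnmmomonnnnmnno$o
  rot[2] = mmnnnnmmomonnnnmnno$om
  rot[3] = mnnnnmmomonnnnmnno$omm
  rot[4] = nnnnmmomonnnnmnno$ommm
  rot[5] = nnnmmomonnnnmnno$ommmn
  rot[6] = nnmmomonnnnmnno$ommmnn
  rot[7] = nmmomonnnnmnno$ommmnnn
  rot[8] = mmomonnnnmnno$ommmnnnn
  rot[9] = momonnnnmnno$ommmnnnnm
  rot[10] = omonnnnmnno$ommmnnnnmm
  rot[11] = monnnnmnno$ommmnnnnmmo
  rot[12] = onnnnmnno$ommmnnnnmmom
  rot[13] = nnnnmnno$ommmnnnnmmomo
  rot[14] = nnnmnno$ommmnnnnmmomon
  rot[15] = nnmnno$ommmnnnnmmomonn
  rot[16] = nmnno$ommmnnnnmmomonnn
  rot[17] = mnno$ommmnnnnmmomonnnn
  rot[18] = nno$ommmnnnnmmomonnnnm
  rot[19] = no$ommmnnnnmmomonnnnmn
  rot[20] = o$ommmnnnnmmomonnnnmnn
  rot[21] = $ommmnnnnmmomonnnnmnno
Sorted (with $ < everything):
  sorted[0] = $ommmnnnnmmomonnnnmnno
  sorted[1] = mmmnnnnmmomonnnnmnno$o
  sorted[2] = mmnnnnmmomonnnnmnno$om
  sorted[3] = mmomonnnnmnno$ommmnnnn
  sorted[4] = mnnnnmmomonnnnmnno$omm
  sorted[5] = mnno$ommmnnnnmmomonnnn
  sorted[6] = momonnnnmnno$ommmnnnnm
  sorted[7] = monnnnmnno$ommmnnnnmmo
  sorted[8] = nmmomonnnnmnno$ommmnnn
  sorted[9] = nmnno$ommmnnnnmmomonnn
  sorted[10] = nnmmomonnnnmnno$ommmnn
  sorted[11] = nnmnno$ommmnnnnmmomonn
  sorted[12] = nnnmmomonnnnmnno$ommmn
  sorted[13] = nnnmnno$ommmnnnnmmomon
  sorted[14] = nnnnmmomonnnnmnno$ommm
  sorted[15] = nnnnmnno$ommmnnnnmmomo
  sorted[16] = nno$ommmnnnnmmomonnnnm
  sorted[17] = no$ommmnnnnmmomonnnnmn
  sorted[18] = o$ommmnnnnmmomonnnnmnn
  sorted[19] = ommmnnnnmmomonnnnmnno$
  sorted[20] = omonnnnmnno$ommmnnnnmm
  sorted[21] = onnnnmnno$ommmnnnnmmom
sorted[4] = mnnnnmmomonnnnmnno$omm

Answer: mnnnnmmomonnnnmnno$omm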